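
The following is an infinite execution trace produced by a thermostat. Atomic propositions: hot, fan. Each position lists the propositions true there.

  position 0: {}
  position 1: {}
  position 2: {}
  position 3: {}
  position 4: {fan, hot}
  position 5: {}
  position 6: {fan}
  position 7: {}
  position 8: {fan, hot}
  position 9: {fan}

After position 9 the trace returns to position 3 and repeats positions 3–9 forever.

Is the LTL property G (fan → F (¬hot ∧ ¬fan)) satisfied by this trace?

Yes

fan → F (¬hot ∧ ¬fan) holds at every position 0..9, and those are all positions ever visited, so G (fan → F (¬hot ∧ ¬fan)) holds.
Positions where fan holds: 4, 6, 8, 9.
Check F (¬hot ∧ ¬fan) at each: 4→ok, 6→ok, 8→ok, 9→ok.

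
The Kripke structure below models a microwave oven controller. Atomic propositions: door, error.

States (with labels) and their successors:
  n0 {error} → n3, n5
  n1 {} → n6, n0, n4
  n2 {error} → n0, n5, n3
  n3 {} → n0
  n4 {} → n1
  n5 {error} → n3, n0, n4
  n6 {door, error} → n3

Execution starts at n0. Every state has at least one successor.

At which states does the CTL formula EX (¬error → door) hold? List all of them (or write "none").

{n0, n1, n2, n3, n5}

States satisfying ¬error → door: {n0, n2, n5, n6}.
States satisfying EX (¬error → door): {n0, n1, n2, n3, n5}.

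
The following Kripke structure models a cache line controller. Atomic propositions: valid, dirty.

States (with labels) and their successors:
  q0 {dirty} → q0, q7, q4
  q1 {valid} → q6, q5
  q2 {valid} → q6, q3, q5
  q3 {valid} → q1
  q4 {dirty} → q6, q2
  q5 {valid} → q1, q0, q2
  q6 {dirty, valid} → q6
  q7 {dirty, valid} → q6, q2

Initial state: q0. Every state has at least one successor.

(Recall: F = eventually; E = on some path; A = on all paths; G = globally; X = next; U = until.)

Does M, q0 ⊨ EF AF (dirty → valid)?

Holds

States satisfying AF (dirty → valid): {q1, q2, q3, q4, q5, q6, q7}.
States satisfying EF AF (dirty → valid): {q0, q1, q2, q3, q4, q5, q6, q7}.
Some path from q0 reaches a state where AF (dirty → valid) holds.
q0 ∈ Sat(EF AF (dirty → valid)).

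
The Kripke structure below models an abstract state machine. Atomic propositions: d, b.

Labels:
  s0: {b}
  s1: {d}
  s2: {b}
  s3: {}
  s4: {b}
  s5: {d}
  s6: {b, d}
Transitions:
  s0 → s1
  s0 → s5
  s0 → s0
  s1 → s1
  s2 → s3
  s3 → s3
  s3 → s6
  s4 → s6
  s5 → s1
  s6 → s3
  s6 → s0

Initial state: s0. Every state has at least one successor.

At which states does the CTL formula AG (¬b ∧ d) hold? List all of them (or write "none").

States satisfying ¬b ∧ d: {s1, s5}.
States satisfying AG (¬b ∧ d): {s1, s5}.

{s1, s5}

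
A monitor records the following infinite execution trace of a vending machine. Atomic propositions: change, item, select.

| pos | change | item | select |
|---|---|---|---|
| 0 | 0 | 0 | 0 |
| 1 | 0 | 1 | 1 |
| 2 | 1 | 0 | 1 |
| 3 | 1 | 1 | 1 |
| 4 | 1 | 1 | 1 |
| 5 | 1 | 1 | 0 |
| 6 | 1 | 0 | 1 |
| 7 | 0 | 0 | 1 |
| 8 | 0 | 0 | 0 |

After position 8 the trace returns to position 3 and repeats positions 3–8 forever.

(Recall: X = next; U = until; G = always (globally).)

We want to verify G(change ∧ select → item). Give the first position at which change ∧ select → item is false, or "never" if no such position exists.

2

Check change ∧ select → item at each position in order: 0 ✓, 1 ✓.
At position 2 the labels are {change, select}, so change ∧ select → item is false there. This is the first violation.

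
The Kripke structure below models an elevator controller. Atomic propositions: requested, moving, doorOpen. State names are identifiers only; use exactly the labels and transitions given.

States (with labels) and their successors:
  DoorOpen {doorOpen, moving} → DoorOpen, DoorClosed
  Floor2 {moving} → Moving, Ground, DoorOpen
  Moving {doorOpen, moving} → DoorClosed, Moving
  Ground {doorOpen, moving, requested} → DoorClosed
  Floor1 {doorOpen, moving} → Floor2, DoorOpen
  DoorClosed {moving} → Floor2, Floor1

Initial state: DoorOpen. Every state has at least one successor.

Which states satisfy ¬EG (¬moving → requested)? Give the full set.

States satisfying ¬moving → requested: {DoorOpen, Floor2, Moving, Ground, Floor1, DoorClosed}.
States satisfying EG (¬moving → requested): {DoorOpen, Floor2, Moving, Ground, Floor1, DoorClosed}.
States satisfying ¬EG (¬moving → requested): ∅.

none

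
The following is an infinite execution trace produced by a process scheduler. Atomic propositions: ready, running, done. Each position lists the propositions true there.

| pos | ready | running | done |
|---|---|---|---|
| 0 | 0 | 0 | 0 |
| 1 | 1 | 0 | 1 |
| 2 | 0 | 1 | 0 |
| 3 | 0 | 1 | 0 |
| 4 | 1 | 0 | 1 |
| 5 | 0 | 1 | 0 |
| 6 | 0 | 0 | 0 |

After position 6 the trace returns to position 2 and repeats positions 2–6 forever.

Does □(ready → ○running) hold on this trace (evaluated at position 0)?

ready → ○running holds at every position 0..6, and those are all positions ever visited, so □(ready → ○running) holds.
Positions where ready holds: 1, 4.
Check ○running at each: 1→ok, 4→ok.

Holds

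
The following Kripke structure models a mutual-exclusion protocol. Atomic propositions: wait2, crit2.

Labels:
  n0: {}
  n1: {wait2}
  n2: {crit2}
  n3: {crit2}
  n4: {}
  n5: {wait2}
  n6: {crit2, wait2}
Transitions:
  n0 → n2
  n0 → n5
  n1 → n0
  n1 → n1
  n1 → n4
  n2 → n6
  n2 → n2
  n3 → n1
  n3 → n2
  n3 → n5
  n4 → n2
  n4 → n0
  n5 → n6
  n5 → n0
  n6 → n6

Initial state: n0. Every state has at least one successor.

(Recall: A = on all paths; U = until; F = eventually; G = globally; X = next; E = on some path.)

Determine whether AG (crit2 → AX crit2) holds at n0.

States satisfying crit2 → AX crit2: {n0, n1, n2, n4, n5, n6}.
States satisfying AG (crit2 → AX crit2): {n0, n1, n2, n4, n5, n6}.
Every state reachable from n0 satisfies crit2 → AX crit2.
n0 ∈ Sat(AG (crit2 → AX crit2)).

Yes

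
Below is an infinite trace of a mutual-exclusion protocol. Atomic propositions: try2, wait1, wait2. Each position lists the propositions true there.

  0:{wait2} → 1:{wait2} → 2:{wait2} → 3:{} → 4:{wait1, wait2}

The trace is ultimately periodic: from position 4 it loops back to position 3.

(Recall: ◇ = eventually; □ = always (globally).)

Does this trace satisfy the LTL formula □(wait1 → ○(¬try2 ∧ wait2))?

Does not hold

wait1 → ○(¬try2 ∧ wait2) must hold at every position from 0 onward. It fails at position 4, so □(wait1 → ○(¬try2 ∧ wait2)) is false.
Positions where wait1 holds: 4.
Check ○(¬try2 ∧ wait2) at each: 4→fails.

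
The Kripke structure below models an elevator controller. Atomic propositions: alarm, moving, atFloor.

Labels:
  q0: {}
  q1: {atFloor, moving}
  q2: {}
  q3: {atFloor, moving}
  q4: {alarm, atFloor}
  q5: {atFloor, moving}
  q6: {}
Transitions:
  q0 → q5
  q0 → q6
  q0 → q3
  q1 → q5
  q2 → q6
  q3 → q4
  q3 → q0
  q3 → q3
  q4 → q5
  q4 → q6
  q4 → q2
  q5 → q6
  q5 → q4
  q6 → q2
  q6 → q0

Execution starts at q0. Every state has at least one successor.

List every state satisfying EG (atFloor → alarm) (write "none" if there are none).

States satisfying atFloor → alarm: {q0, q2, q4, q6}.
States satisfying EG (atFloor → alarm): {q0, q2, q4, q6}.

{q0, q2, q4, q6}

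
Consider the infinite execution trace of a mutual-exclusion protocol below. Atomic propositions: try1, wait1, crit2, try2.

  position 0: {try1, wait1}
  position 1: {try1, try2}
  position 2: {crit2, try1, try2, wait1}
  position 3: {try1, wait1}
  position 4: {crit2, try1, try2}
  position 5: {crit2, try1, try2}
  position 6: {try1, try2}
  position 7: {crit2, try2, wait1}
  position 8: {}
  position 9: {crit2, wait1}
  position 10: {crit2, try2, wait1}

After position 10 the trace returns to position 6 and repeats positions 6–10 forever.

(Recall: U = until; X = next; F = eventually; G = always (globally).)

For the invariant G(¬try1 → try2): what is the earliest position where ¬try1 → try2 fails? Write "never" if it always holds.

8

Check ¬try1 → try2 at each position in order: 0 ✓, 1 ✓, 2 ✓, 3 ✓, 4 ✓, 5 ✓, 6 ✓, 7 ✓.
At position 8 the labels are {}, so ¬try1 → try2 is false there. This is the first violation.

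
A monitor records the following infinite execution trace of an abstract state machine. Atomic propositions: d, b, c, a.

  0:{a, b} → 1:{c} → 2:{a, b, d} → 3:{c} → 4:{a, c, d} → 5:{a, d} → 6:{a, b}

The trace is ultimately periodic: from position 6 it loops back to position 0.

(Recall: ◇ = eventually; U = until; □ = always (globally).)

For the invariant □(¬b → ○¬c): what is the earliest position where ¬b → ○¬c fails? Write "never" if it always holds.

Check ¬b → ○¬c at each position in order: 0 ✓, 1 ✓, 2 ✓.
At position 3 the labels are {c} and the next position 4 has {a, c, d}, so ¬b → ○¬c is false there. This is the first violation.

3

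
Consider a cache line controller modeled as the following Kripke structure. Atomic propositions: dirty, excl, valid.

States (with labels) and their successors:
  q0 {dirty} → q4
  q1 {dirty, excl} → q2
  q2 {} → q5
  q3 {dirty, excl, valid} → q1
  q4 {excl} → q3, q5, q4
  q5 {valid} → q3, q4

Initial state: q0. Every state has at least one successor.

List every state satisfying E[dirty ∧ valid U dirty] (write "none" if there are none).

States satisfying dirty ∧ valid: {q3}.
States satisfying dirty: {q0, q1, q3}.
States satisfying E[dirty ∧ valid U dirty]: {q0, q1, q3}.

{q0, q1, q3}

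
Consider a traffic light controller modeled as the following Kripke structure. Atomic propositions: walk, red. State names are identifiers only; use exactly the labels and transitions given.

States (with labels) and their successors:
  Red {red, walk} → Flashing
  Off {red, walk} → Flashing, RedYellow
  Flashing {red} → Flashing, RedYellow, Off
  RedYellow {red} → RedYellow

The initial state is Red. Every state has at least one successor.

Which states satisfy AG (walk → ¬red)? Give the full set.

{RedYellow}

States satisfying walk → ¬red: {Flashing, RedYellow}.
States satisfying AG (walk → ¬red): {RedYellow}.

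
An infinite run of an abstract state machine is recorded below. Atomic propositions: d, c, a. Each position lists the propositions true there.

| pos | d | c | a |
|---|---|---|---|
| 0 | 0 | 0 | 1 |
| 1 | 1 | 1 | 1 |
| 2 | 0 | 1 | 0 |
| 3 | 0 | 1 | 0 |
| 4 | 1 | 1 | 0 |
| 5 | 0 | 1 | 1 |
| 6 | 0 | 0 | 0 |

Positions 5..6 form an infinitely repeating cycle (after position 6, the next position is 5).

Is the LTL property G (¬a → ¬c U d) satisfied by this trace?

¬a → ¬c U d must hold at every position from 0 onward. It fails at position 2, so G (¬a → ¬c U d) is false.
Positions where ¬a holds: 2, 3, 4, 6.
Check ¬c U d at each: 2→fails, 3→fails, 4→ok, 6→fails.

No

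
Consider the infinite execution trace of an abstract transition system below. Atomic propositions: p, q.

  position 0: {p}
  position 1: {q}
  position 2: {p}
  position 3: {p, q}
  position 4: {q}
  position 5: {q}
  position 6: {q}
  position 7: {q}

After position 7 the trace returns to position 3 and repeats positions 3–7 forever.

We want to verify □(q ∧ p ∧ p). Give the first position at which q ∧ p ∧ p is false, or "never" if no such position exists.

At position 0 the labels are {p}, so q ∧ p ∧ p is false there. This is the first violation.

0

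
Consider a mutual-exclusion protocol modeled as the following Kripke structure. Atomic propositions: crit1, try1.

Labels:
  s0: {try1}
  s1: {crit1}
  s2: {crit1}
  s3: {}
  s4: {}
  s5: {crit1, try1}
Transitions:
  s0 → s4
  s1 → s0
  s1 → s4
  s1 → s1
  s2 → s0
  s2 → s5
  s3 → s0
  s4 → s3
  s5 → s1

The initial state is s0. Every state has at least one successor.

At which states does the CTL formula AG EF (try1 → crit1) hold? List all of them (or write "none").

{s0, s1, s2, s3, s4, s5}

States satisfying EF (try1 → crit1): {s0, s1, s2, s3, s4, s5}.
States satisfying AG EF (try1 → crit1): {s0, s1, s2, s3, s4, s5}.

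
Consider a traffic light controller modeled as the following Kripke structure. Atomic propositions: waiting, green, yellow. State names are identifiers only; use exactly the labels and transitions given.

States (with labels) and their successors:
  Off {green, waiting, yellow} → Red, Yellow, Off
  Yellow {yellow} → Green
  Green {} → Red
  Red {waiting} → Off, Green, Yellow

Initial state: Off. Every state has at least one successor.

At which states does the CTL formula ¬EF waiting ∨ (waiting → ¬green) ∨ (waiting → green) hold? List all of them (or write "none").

{Off, Yellow, Green, Red}

States satisfying waiting: {Off, Red}.
States satisfying EF waiting: {Off, Yellow, Green, Red}.
States satisfying ¬EF waiting: ∅.
States satisfying ¬green: {Yellow, Green, Red}.
States satisfying waiting → ¬green: {Yellow, Green, Red}.
States satisfying waiting → green: {Off, Yellow, Green}.
States satisfying (waiting → ¬green) ∨ (waiting → green): {Off, Yellow, Green, Red}.
States satisfying ¬EF waiting ∨ (waiting → ¬green) ∨ (waiting → green): {Off, Yellow, Green, Red}.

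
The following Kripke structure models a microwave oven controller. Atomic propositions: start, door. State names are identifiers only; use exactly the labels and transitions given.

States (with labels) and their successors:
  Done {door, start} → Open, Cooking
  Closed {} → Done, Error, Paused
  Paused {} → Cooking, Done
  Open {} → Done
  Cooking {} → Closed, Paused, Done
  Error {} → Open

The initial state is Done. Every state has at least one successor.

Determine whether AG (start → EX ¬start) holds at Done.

Holds

States satisfying start → EX ¬start: {Done, Closed, Paused, Open, Cooking, Error}.
States satisfying AG (start → EX ¬start): {Done, Closed, Paused, Open, Cooking, Error}.
Every state reachable from Done satisfies start → EX ¬start.
Done ∈ Sat(AG (start → EX ¬start)).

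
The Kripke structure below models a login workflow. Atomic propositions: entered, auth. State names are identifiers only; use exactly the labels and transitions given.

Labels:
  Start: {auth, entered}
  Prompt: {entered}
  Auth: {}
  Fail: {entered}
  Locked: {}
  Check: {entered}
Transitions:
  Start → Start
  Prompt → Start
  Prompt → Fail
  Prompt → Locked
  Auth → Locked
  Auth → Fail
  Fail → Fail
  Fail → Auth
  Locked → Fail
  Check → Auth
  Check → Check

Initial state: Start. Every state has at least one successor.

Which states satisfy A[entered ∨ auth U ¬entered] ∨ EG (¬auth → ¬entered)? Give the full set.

States satisfying entered ∨ auth: {Start, Prompt, Fail, Check}.
States satisfying ¬entered: {Auth, Locked}.
States satisfying A[entered ∨ auth U ¬entered]: {Auth, Locked}.
States satisfying ¬auth → ¬entered: {Start, Auth, Locked}.
States satisfying EG (¬auth → ¬entered): {Start}.
States satisfying A[entered ∨ auth U ¬entered] ∨ EG (¬auth → ¬entered): {Start, Auth, Locked}.

{Start, Auth, Locked}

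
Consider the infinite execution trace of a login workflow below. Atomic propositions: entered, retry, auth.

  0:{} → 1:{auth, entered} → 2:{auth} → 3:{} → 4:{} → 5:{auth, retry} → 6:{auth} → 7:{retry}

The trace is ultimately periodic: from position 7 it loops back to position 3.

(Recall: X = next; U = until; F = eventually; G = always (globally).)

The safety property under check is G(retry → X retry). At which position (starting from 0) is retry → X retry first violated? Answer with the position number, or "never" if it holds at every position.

5

Check retry → X retry at each position in order: 0 ✓, 1 ✓, 2 ✓, 3 ✓, 4 ✓.
At position 5 the labels are {auth, retry} and the next position 6 has {auth}, so retry → X retry is false there. This is the first violation.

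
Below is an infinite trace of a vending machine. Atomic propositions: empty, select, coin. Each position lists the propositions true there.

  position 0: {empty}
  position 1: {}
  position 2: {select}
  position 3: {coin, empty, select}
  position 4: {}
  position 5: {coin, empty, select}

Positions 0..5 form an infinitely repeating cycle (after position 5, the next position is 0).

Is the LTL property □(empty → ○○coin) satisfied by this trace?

Does not hold

empty → ○○coin must hold at every position from 0 onward. It fails at position 0, so □(empty → ○○coin) is false.
Positions where empty holds: 0, 3, 5.
Check ○○coin at each: 0→fails, 3→ok, 5→fails.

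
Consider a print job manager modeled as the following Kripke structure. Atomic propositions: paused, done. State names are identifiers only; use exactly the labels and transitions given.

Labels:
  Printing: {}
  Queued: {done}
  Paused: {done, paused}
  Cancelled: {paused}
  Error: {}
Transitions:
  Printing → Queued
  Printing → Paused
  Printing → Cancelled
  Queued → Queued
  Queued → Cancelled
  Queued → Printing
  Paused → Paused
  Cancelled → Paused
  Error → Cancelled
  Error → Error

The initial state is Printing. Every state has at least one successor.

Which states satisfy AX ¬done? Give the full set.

{Error}

States satisfying ¬done: {Printing, Cancelled, Error}.
States satisfying AX ¬done: {Error}.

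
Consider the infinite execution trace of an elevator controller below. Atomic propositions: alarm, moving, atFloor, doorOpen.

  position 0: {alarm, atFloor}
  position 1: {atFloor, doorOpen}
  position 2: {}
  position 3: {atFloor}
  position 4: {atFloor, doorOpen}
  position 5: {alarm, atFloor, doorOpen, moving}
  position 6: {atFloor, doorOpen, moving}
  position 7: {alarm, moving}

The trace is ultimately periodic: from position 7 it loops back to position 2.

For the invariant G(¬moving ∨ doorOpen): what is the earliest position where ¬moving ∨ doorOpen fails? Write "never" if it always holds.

Check ¬moving ∨ doorOpen at each position in order: 0 ✓, 1 ✓, 2 ✓, 3 ✓, 4 ✓, 5 ✓, 6 ✓.
At position 7 the labels are {alarm, moving}, so ¬moving ∨ doorOpen is false there. This is the first violation.

7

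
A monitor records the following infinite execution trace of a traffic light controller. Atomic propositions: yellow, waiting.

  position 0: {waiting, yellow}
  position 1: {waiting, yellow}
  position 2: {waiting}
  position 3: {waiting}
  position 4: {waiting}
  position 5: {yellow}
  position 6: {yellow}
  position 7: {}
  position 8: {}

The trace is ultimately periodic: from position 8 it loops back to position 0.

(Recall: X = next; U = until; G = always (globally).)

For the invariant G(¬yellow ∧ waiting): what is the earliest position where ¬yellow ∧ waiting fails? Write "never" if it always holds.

At position 0 the labels are {waiting, yellow}, so ¬yellow ∧ waiting is false there. This is the first violation.

0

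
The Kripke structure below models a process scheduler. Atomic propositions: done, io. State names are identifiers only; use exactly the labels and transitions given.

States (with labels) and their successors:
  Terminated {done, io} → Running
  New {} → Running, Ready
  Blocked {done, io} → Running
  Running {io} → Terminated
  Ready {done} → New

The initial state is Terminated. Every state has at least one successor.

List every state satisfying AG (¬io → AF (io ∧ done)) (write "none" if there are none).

{Terminated, Blocked, Running}

States satisfying ¬io → AF (io ∧ done): {Terminated, Blocked, Running}.
States satisfying AG (¬io → AF (io ∧ done)): {Terminated, Blocked, Running}.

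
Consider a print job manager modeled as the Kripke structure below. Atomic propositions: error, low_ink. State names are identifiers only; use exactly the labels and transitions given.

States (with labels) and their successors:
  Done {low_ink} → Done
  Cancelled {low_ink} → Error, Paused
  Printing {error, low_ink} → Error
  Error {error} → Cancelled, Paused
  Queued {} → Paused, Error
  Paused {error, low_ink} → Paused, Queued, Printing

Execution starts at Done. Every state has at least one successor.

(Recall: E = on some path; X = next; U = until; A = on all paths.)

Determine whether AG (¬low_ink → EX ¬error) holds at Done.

Yes

States satisfying ¬low_ink → EX ¬error: {Done, Cancelled, Printing, Error, Paused}.
States satisfying AG (¬low_ink → EX ¬error): {Done}.
Every state reachable from Done satisfies ¬low_ink → EX ¬error.
Done ∈ Sat(AG (¬low_ink → EX ¬error)).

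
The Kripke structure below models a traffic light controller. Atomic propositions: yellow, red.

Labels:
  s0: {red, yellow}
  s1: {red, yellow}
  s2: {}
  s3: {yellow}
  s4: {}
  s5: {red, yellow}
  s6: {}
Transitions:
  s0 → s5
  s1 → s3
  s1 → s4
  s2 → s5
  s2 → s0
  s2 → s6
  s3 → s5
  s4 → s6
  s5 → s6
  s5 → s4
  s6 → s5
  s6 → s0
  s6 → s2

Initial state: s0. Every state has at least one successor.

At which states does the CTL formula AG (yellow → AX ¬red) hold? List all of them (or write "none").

none

States satisfying yellow → AX ¬red: {s1, s2, s4, s5, s6}.
States satisfying AG (yellow → AX ¬red): ∅.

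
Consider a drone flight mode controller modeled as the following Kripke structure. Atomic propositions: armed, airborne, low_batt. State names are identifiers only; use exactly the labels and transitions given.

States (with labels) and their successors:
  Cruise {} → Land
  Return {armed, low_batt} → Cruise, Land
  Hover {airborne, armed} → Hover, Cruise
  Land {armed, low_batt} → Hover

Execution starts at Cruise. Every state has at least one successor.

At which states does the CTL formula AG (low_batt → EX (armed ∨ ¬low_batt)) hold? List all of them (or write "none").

{Cruise, Return, Hover, Land}

States satisfying low_batt → EX (armed ∨ ¬low_batt): {Cruise, Return, Hover, Land}.
States satisfying AG (low_batt → EX (armed ∨ ¬low_batt)): {Cruise, Return, Hover, Land}.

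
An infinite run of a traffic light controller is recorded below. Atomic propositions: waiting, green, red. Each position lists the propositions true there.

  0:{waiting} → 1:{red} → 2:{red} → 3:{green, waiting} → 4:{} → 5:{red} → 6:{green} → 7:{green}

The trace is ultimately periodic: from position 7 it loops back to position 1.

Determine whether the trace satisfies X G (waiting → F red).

Satisfied

The position after 0 is 1; G (waiting → F red) is true there.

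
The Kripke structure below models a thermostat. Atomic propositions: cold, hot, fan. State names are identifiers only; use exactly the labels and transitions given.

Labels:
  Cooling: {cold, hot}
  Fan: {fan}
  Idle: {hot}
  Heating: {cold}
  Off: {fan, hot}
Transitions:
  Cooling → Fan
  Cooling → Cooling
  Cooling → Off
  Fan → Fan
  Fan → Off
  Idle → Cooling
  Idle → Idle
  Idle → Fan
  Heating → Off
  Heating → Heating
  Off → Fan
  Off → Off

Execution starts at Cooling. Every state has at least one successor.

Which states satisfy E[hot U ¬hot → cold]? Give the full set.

{Cooling, Idle, Heating, Off}

States satisfying hot: {Cooling, Idle, Off}.
States satisfying ¬hot → cold: {Cooling, Idle, Heating, Off}.
States satisfying E[hot U ¬hot → cold]: {Cooling, Idle, Heating, Off}.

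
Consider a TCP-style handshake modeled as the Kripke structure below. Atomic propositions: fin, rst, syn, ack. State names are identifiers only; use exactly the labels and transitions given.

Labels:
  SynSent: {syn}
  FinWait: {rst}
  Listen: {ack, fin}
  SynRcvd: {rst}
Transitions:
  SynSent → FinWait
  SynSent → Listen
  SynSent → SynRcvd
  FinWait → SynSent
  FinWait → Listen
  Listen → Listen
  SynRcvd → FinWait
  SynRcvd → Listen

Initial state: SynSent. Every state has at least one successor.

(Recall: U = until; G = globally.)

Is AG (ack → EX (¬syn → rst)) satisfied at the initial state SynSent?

States satisfying ack → EX (¬syn → rst): {SynSent, FinWait, SynRcvd}.
States satisfying AG (ack → EX (¬syn → rst)): ∅.
Listen is reachable from SynSent and violates ack → EX (¬syn → rst), so AG fails at SynSent.
SynSent ∉ Sat(AG (ack → EX (¬syn → rst))).

No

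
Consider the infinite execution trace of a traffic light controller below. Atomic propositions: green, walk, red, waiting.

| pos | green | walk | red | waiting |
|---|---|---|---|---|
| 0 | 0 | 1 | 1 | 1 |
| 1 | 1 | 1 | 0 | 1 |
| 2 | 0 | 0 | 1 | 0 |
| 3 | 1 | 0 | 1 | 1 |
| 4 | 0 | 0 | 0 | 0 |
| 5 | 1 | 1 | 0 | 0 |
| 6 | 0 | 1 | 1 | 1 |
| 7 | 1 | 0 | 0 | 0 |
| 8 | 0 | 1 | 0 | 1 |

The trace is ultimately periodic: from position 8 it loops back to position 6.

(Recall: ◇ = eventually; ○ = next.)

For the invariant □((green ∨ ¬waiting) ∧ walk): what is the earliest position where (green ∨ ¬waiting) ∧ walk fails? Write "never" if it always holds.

At position 0 the labels are {red, waiting, walk}, so (green ∨ ¬waiting) ∧ walk is false there. This is the first violation.

0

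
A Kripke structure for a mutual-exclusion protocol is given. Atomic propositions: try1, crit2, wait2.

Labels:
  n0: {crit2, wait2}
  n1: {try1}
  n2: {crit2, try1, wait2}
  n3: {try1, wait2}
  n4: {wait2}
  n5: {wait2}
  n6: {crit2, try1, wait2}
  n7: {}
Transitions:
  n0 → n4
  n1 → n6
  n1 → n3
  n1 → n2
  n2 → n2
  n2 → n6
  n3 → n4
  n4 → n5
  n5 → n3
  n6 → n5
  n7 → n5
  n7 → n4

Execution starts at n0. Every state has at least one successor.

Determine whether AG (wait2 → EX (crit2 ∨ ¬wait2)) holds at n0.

States satisfying wait2 → EX (crit2 ∨ ¬wait2): {n1, n2, n7}.
States satisfying AG (wait2 → EX (crit2 ∨ ¬wait2)): ∅.
n0 is reachable from n0 and violates wait2 → EX (crit2 ∨ ¬wait2), so AG fails at n0.
n0 ∉ Sat(AG (wait2 → EX (crit2 ∨ ¬wait2))).

Does not hold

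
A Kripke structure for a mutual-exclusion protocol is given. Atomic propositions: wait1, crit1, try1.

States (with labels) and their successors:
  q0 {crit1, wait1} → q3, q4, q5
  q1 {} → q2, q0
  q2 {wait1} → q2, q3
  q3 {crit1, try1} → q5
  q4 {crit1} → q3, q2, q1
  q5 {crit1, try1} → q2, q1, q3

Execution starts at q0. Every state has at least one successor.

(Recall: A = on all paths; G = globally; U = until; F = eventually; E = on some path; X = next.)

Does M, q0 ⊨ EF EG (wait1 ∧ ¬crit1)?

Yes

States satisfying EG (wait1 ∧ ¬crit1): {q2}.
States satisfying EF EG (wait1 ∧ ¬crit1): {q0, q1, q2, q3, q4, q5}.
Some path from q0 reaches a state where EG (wait1 ∧ ¬crit1) holds.
q0 ∈ Sat(EF EG (wait1 ∧ ¬crit1)).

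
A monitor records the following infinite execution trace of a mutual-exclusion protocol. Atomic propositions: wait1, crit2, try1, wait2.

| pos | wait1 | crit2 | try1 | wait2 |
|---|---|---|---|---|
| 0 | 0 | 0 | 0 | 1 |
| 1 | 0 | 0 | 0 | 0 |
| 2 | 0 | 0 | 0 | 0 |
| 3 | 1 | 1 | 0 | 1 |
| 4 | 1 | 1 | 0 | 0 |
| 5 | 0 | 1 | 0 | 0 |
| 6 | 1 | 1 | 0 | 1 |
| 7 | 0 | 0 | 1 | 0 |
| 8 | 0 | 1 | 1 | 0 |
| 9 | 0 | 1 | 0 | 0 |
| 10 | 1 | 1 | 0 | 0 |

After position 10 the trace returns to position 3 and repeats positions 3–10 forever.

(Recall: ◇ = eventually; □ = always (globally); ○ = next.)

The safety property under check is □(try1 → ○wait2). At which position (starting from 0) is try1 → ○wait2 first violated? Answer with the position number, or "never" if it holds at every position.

Check try1 → ○wait2 at each position in order: 0 ✓, 1 ✓, 2 ✓, 3 ✓, 4 ✓, 5 ✓, 6 ✓.
At position 7 the labels are {try1} and the next position 8 has {crit2, try1}, so try1 → ○wait2 is false there. This is the first violation.

7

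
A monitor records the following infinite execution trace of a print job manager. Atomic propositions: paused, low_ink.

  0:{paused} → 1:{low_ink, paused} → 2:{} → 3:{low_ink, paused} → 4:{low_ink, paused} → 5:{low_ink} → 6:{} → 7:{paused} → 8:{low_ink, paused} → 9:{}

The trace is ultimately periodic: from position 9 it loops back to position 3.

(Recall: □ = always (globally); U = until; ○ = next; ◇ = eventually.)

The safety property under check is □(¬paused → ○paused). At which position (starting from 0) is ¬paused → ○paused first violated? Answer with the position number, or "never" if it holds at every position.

5

Check ¬paused → ○paused at each position in order: 0 ✓, 1 ✓, 2 ✓, 3 ✓, 4 ✓.
At position 5 the labels are {low_ink} and the next position 6 has {}, so ¬paused → ○paused is false there. This is the first violation.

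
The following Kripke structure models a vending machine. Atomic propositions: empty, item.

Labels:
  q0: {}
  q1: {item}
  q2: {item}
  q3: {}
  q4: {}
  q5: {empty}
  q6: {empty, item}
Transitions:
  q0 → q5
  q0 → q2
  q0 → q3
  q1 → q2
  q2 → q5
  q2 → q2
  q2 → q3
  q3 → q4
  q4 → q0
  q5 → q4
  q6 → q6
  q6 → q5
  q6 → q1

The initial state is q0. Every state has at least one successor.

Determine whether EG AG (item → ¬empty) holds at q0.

States satisfying AG (item → ¬empty): {q0, q1, q2, q3, q4, q5}.
States satisfying EG AG (item → ¬empty): {q0, q1, q2, q3, q4, q5}.
q0 ∈ Sat(EG AG (item → ¬empty)).

Yes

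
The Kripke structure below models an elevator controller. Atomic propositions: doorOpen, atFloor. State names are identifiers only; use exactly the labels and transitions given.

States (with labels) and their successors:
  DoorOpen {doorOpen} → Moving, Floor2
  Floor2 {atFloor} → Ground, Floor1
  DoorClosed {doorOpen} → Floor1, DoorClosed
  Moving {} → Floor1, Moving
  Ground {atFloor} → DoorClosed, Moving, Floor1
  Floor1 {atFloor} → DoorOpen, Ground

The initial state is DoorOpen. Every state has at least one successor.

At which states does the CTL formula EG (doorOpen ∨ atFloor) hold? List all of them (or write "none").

States satisfying doorOpen ∨ atFloor: {DoorOpen, Floor2, DoorClosed, Ground, Floor1}.
States satisfying EG (doorOpen ∨ atFloor): {DoorOpen, Floor2, DoorClosed, Ground, Floor1}.

{DoorOpen, Floor2, DoorClosed, Ground, Floor1}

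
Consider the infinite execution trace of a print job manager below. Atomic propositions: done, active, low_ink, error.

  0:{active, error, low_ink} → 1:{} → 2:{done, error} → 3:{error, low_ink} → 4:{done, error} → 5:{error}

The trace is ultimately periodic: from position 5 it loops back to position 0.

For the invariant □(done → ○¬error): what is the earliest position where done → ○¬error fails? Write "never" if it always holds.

2

Check done → ○¬error at each position in order: 0 ✓, 1 ✓.
At position 2 the labels are {done, error} and the next position 3 has {error, low_ink}, so done → ○¬error is false there. This is the first violation.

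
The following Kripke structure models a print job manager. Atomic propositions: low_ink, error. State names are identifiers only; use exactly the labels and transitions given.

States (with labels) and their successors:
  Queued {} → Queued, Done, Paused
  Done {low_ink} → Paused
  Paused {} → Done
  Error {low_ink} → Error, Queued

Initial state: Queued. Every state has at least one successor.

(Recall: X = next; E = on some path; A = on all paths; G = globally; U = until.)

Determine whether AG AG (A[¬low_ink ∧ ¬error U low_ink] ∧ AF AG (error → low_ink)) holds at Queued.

States satisfying AG AG (A[¬low_ink ∧ ¬error U low_ink] ∧ AF AG (error → low_ink)): {Done, Paused}.
Queued is reachable from Queued and violates AG (A[¬low_ink ∧ ¬error U low_ink] ∧ AF AG (error → low_ink)), so AG fails at Queued.
Queued ∉ Sat(AG AG (A[¬low_ink ∧ ¬error U low_ink] ∧ AF AG (error → low_ink))).

No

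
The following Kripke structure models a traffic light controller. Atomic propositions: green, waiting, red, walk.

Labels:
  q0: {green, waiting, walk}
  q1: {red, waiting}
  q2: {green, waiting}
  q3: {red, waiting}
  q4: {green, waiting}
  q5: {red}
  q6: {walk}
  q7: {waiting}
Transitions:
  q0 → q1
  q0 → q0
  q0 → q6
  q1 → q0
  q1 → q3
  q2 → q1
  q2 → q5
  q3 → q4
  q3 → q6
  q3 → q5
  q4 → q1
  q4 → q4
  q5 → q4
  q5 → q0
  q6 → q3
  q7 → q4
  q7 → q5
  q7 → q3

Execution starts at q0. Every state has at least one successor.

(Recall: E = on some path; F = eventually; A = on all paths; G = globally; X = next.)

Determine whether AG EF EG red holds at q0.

States satisfying EF EG red: ∅.
States satisfying AG EF EG red: ∅.
q0 is reachable from q0 and violates EF EG red, so AG fails at q0.
q0 ∉ Sat(AG EF EG red).

No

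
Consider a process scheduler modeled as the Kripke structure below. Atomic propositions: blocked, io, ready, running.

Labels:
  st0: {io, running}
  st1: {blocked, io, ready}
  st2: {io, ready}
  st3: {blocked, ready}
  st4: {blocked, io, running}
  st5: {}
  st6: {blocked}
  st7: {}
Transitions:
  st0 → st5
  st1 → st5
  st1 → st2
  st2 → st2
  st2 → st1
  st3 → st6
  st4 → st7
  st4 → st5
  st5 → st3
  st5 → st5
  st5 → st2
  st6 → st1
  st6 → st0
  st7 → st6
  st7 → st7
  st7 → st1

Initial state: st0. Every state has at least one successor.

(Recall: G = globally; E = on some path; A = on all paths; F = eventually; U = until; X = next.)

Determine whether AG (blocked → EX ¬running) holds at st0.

Satisfied

States satisfying blocked → EX ¬running: {st0, st1, st2, st3, st4, st5, st6, st7}.
States satisfying AG (blocked → EX ¬running): {st0, st1, st2, st3, st4, st5, st6, st7}.
Every state reachable from st0 satisfies blocked → EX ¬running.
st0 ∈ Sat(AG (blocked → EX ¬running)).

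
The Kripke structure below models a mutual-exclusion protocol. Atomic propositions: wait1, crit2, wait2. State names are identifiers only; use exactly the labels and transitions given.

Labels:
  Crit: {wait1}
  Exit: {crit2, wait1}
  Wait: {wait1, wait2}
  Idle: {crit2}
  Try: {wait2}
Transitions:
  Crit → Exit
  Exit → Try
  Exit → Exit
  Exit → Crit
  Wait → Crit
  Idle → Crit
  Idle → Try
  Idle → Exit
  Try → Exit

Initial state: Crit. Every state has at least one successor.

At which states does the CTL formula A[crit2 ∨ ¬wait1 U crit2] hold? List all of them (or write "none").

{Exit, Idle, Try}

States satisfying crit2 ∨ ¬wait1: {Exit, Idle, Try}.
States satisfying crit2: {Exit, Idle}.
States satisfying A[crit2 ∨ ¬wait1 U crit2]: {Exit, Idle, Try}.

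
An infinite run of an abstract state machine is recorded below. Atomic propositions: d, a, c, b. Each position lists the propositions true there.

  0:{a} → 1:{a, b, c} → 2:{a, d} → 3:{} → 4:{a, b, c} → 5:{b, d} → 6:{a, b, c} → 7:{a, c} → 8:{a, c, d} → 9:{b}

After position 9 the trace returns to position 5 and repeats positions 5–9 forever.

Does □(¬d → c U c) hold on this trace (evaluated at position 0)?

¬d → c U c must hold at every position from 0 onward. It fails at position 0, so □(¬d → c U c) is false.
Positions where ¬d holds: 0, 1, 3, 4, 6, 7, 9.
Check c U c at each: 0→fails, 1→ok, 3→fails, 4→ok, 6→ok, 7→ok, 9→fails.

Violated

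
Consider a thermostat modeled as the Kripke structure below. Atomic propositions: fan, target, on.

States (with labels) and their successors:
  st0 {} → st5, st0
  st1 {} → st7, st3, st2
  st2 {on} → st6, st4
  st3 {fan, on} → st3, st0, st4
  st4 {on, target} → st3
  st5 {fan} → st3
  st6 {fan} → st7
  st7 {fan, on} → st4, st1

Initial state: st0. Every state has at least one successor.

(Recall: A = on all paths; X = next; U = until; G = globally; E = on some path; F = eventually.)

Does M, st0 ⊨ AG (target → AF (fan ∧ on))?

States satisfying target → AF (fan ∧ on): {st0, st1, st2, st3, st4, st5, st6, st7}.
States satisfying AG (target → AF (fan ∧ on)): {st0, st1, st2, st3, st4, st5, st6, st7}.
Every state reachable from st0 satisfies target → AF (fan ∧ on).
st0 ∈ Sat(AG (target → AF (fan ∧ on))).

Yes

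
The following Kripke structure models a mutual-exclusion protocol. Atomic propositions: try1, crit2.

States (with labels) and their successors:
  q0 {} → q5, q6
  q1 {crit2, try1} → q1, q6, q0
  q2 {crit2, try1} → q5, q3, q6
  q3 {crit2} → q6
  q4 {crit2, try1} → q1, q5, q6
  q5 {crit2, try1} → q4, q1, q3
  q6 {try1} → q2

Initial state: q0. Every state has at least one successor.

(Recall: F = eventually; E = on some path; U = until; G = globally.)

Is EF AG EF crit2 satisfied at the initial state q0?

States satisfying AG EF crit2: {q0, q1, q2, q3, q4, q5, q6}.
States satisfying EF AG EF crit2: {q0, q1, q2, q3, q4, q5, q6}.
Some path from q0 reaches a state where AG EF crit2 holds.
q0 ∈ Sat(EF AG EF crit2).

Satisfied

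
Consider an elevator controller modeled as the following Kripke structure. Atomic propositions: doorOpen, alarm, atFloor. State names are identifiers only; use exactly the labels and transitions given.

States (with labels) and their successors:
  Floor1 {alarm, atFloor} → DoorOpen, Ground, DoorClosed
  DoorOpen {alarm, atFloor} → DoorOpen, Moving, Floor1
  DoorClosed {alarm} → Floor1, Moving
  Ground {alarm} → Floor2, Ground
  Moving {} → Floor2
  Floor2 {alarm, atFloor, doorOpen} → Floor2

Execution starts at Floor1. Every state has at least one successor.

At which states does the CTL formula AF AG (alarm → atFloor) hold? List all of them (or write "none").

{Moving, Floor2}

States satisfying AG (alarm → atFloor): {Moving, Floor2}.
States satisfying AF AG (alarm → atFloor): {Moving, Floor2}.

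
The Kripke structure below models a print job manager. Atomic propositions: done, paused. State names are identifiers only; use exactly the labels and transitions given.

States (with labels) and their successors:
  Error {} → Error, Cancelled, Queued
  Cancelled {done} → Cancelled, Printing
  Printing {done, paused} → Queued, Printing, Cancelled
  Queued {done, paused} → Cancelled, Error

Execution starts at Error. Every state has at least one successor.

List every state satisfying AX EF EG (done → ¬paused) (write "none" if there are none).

{Error, Cancelled, Printing, Queued}

States satisfying EF EG (done → ¬paused): {Error, Cancelled, Printing, Queued}.
States satisfying AX EF EG (done → ¬paused): {Error, Cancelled, Printing, Queued}.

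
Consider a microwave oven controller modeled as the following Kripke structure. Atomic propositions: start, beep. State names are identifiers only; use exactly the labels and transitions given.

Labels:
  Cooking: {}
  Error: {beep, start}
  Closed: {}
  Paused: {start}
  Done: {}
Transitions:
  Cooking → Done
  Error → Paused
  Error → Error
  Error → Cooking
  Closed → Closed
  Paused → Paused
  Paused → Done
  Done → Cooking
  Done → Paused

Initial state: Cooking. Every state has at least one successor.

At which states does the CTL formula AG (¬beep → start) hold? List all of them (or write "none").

States satisfying ¬beep → start: {Error, Paused}.
States satisfying AG (¬beep → start): ∅.

none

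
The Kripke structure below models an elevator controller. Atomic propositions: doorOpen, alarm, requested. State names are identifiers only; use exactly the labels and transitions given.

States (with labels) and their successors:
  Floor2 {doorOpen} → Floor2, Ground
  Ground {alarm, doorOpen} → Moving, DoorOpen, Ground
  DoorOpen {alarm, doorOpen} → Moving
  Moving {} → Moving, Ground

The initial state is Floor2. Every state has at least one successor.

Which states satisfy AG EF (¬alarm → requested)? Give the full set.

{Floor2, Ground, DoorOpen, Moving}

States satisfying EF (¬alarm → requested): {Floor2, Ground, DoorOpen, Moving}.
States satisfying AG EF (¬alarm → requested): {Floor2, Ground, DoorOpen, Moving}.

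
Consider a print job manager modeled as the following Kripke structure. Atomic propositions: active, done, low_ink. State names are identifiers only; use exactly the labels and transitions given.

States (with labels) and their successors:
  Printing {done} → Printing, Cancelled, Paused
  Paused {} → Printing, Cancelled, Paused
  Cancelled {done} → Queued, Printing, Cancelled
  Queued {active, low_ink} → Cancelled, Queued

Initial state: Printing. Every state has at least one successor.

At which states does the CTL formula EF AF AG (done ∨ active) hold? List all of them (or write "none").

none

States satisfying AF AG (done ∨ active): ∅.
States satisfying EF AF AG (done ∨ active): ∅.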